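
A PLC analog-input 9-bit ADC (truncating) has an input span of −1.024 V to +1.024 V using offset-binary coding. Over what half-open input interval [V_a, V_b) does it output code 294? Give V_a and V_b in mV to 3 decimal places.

[152.000 mV, 156.000 mV)

LSB = 2.048/2^9 = 4.000 mV.
V_a = V_low + 294·LSB = 0.152 V; V_b = V_low + 295·LSB = 0.156 V.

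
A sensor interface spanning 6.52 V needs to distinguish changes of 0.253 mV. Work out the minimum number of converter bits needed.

15 bits

Number of steps required ≥ 6.52 V / 0.253 mV = 25770.75.
Need 2^N ≥ 25770.75; 2^14 = 16384, 2^15 = 32768.
Minimum N = 15.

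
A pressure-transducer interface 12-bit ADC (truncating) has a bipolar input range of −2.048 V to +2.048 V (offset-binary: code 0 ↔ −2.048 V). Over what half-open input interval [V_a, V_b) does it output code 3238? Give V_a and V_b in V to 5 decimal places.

LSB = 4.096/2^12 = 1.000 mV.
V_a = V_low + 3238·LSB = 1.19 V; V_b = V_low + 3239·LSB = 1.191 V.

[1.19000 V, 1.19100 V)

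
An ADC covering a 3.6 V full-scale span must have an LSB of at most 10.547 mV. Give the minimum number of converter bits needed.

Number of steps required ≥ 3.6 V / 10.547 mV = 341.33.
Need 2^N ≥ 341.33; 2^8 = 256, 2^9 = 512.
Minimum N = 9.

9 bits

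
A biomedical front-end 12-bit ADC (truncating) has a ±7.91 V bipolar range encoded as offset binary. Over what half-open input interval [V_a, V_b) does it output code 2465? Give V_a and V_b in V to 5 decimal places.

[1.61058 V, 1.61444 V)

LSB = 15.82/2^12 = 3.862 mV.
V_a = V_low + 2465·LSB = 1.61058 V; V_b = V_low + 2466·LSB = 1.61444 V.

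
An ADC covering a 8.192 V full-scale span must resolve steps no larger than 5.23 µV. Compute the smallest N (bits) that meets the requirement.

21 bits

Number of steps required ≥ 8.192 V / 5.23 µV = 1566347.99.
Need 2^N ≥ 1566347.99; 2^20 = 1048576, 2^21 = 2097152.
Minimum N = 21.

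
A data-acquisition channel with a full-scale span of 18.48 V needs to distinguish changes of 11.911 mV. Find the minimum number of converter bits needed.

11 bits

Number of steps required ≥ 18.48 V / 11.911 mV = 1551.51.
Need 2^N ≥ 1551.51; 2^10 = 1024, 2^11 = 2048.
Minimum N = 11.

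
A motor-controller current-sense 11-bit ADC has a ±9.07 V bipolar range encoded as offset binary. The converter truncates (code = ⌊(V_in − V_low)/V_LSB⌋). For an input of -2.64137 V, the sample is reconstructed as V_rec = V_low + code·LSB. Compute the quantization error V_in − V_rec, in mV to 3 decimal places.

LSB = 18.14/2^11 = 8.857 mV.
(V_in − V_low)/LSB = (-2.64137 − (−9.07))/0.00885742 = 725.7902 → code 725 (floor).
Reconstructed: -2.6483691 V.
Difference: 0.00699914 V → 6.999 mV.

6.999 mV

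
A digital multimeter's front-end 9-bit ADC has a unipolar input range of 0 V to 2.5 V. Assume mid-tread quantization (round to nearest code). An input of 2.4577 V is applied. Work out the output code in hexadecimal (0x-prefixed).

Full-scale span = 2.5 V; LSB = 2.5/2^9 = 4.883 mV.
Input sits at 503.337 steps above V_low.
So the output code is 503.
In hexadecimal (0x-prefixed): 0x1F7.

code 0x1F7 (decimal 503)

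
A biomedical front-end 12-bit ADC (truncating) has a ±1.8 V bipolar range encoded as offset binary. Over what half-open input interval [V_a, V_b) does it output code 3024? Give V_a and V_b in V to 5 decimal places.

[0.85781 V, 0.85869 V)

LSB = 3.6/2^12 = 0.879 mV.
V_a = V_low + 3024·LSB = 0.857812 V; V_b = V_low + 3025·LSB = 0.858691 V.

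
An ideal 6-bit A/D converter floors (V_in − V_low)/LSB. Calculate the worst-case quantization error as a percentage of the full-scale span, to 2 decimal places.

1.56 %

Truncating → worst-case error = 1 LSB = V_FS/2^6, so 100/64 = 1.5625 % of full scale.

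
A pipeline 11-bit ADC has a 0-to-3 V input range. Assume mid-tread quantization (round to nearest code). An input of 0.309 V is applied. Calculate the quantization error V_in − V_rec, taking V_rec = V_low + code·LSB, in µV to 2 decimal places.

Step size: 3 V ÷ 2^11 = 1.465 mV.
(V_in − V_low)/LSB = (0.309 − 0)/0.00146484 = 210.9440 → code 211 (round).
Code 211 maps back to 0 + 211×0.00146484 V = 0.30908203 V.
Error = 0.309 − 0.30908203 = -8.20313e-05 V = -82.03 µV.

-82.03 µV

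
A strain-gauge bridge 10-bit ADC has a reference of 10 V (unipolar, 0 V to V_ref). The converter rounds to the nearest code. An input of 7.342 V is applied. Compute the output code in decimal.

LSB = 10 V / 1024 = 9.766 mV.
Input sits at 751.821 steps above V_low.
Round → code 752.

code 752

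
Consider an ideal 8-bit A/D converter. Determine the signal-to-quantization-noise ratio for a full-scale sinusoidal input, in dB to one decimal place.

SNR ≈ 6.02·N + 1.76 dB = 6.02·8 + 1.76 = 49.92 dB.

49.9 dB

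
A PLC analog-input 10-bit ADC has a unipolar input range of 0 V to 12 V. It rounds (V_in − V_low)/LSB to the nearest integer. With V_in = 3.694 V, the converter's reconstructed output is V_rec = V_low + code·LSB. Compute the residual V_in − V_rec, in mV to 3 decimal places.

2.594 mV

One LSB is 12 V / 1024 = 11.719 mV.
(3.694 − 0)/0.0117188 = 315.2213; round gives code 315.
Reconstructed: 3.6914062 V.
Difference: 0.00259375 V → 2.594 mV.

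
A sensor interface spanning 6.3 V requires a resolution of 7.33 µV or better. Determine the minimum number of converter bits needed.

Number of steps required ≥ 6.3 V / 7.33 µV = 859481.58.
Need 2^N ≥ 859481.58; 2^19 = 524288, 2^20 = 1048576.
Minimum N = 20.

20 bits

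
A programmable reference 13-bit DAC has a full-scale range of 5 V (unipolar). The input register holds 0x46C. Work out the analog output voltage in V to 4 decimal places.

0.6909 V

LSB = 5 V / 2^13 = 0.610 mV.
Code 0x46C = 1132 decimal.
V_out = 0 + 1132 × 0.000610352 V = 0.690918 V.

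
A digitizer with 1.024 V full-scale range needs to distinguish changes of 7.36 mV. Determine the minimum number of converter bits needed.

8 bits

Number of steps required ≥ 1.024 V / 7.36 mV = 139.13.
Need 2^N ≥ 139.13; 2^7 = 128, 2^8 = 256.
Minimum N = 8.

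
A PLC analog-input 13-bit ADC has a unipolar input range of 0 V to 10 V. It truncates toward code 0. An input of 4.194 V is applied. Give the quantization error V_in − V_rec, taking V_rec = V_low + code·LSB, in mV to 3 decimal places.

Step size: 10 V ÷ 2^13 = 1.221 mV.
Scaled input = 3435.7248 LSBs, so code = 3435.
V_rec = 0 + 3435·0.0012207 = 4.1931152 V.
Error = 4.194 − 4.1931152 = 0.000884766 V = 0.885 mV.

0.885 mV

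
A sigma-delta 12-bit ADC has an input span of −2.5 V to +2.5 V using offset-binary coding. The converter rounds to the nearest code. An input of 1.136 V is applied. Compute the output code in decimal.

code 2979

Full-scale span = 5 V; LSB = 5/2^12 = 1.221 mV.
Input sits at 2978.611 steps above V_low.
round(2978.611) = 2979.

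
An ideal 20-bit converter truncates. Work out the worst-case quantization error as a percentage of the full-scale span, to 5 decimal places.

Truncating → worst-case error = 1 LSB = V_FS/2^20, so 100/1048576 = 9.53674e-05 % of full scale.

0.00010 %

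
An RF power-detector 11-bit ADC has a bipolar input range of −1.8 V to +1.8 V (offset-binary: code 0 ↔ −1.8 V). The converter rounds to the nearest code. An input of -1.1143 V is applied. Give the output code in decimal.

Full-scale span = 3.6 V; LSB = 3.6/2^11 = 1.758 mV.
(-1.1143 − (−1.8)) / 0.00175781 = 390.087 LSBs.
round(390.087) = 390.

code 390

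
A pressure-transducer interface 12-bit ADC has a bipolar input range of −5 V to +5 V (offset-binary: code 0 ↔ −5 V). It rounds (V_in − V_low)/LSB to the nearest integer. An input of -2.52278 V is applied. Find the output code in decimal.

code 1015

Full-scale span = 10 V; LSB = 10/2^12 = 2.441 mV.
Input sits at 1014.669 steps above V_low.
So the output code is 1015.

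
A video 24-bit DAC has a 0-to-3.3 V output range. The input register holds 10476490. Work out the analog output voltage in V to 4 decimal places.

2.0607 V

LSB = 3.3 V / 2^24 = 0.20 µV.
V_out = 0 + 10476490 × 1.96695e-07 V = 2.06068 V.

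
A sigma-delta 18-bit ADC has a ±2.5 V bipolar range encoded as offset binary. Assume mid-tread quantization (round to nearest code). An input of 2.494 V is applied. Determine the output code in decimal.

code 261829

LSB = 5 V / 262144 = 19.07 µV.
(2.494 − (−2.5)) / 1.90735e-05 = 261829.427 LSBs.
round(261829.427) = 261829.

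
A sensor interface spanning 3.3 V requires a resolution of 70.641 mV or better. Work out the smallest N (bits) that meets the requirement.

6 bits

Number of steps required ≥ 3.3 V / 70.641 mV = 46.72.
Need 2^N ≥ 46.72; 2^5 = 32, 2^6 = 64.
Minimum N = 6.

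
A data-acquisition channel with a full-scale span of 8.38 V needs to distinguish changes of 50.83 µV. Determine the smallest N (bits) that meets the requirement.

Number of steps required ≥ 8.38 V / 50.83 µV = 164863.27.
Need 2^N ≥ 164863.27; 2^17 = 131072, 2^18 = 262144.
Minimum N = 18.

18 bits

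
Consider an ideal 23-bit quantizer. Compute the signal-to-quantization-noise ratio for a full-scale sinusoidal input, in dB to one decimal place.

SNR ≈ 6.02·N + 1.76 dB = 6.02·23 + 1.76 = 140.22 dB.

140.2 dB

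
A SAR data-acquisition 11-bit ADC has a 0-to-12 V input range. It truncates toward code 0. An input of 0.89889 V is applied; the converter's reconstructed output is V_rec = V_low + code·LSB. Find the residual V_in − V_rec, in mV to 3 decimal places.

2.406 mV

LSB = 12/2^11 = 5.859 mV.
(V_in − V_low)/LSB = (0.89889 − 0)/0.00585938 = 153.4106 → code 153 (floor).
V_rec = 0 + 153·0.00585938 = 0.89648438 V.
Error = 0.89889 − 0.89648438 = 0.00240563 V = 2.406 mV.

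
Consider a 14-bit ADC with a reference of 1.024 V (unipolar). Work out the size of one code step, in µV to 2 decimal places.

Full-scale span = 1.024 V.
LSB = 1.024 / 2^14 = 1.024 / 16384 = 6.25e-05 V = 62.50 µV.

62.50 µV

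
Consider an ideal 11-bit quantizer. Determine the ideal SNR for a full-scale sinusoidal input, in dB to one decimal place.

68.0 dB

SNR ≈ 6.02·N + 1.76 dB = 6.02·11 + 1.76 = 67.98 dB.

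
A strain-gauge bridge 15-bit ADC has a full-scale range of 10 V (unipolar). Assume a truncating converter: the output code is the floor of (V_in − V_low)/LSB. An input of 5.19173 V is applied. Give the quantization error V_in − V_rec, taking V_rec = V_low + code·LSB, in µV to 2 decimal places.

79.61 µV

One LSB is 10 V / 32768 = 305.18 µV.
(5.19173 − 0)/0.000305176 = 17012.2609; ⌊·⌋ gives code 17012.
Code 17012 maps back to 0 + 17012×0.000305176 V = 5.1916504 V.
Difference: 7.96094e-05 V → 79.61 µV.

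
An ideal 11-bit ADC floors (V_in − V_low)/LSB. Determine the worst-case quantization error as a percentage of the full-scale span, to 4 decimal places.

Truncating → worst-case error = 1 LSB = V_FS/2^11, so 100/2048 = 0.0488281 % of full scale.

0.0488 %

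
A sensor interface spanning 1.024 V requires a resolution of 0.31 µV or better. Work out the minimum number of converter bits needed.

Number of steps required ≥ 1.024 V / 0.31 µV = 3303225.81.
Need 2^N ≥ 3303225.81; 2^21 = 2097152, 2^22 = 4194304.
Minimum N = 22.

22 bits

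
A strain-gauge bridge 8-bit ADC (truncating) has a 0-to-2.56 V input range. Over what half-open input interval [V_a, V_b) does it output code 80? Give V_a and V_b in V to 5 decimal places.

[0.80000 V, 0.81000 V)

LSB = 2.56/2^8 = 10.000 mV.
V_a = V_low + 80·LSB = 0.8 V; V_b = V_low + 81·LSB = 0.81 V.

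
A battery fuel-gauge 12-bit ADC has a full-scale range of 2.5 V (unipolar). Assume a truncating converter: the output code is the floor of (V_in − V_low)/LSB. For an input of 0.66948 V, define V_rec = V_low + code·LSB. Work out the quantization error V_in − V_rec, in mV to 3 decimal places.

0.535 mV

Step size: 2.5 V ÷ 2^12 = 0.610 mV.
Scaled input = 1096.8760 LSBs, so code = 1096.
V_rec = 0 + 1096·0.000610352 = 0.66894531 V.
V_in − V_rec = 0.000534688 V = 0.535 mV.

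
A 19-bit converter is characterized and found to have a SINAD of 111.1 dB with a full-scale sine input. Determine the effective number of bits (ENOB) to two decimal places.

ENOB = (SINAD − 1.76) / 6.02 = (111.1 − 1.76)/6.02 = 18.163.

18.16 bits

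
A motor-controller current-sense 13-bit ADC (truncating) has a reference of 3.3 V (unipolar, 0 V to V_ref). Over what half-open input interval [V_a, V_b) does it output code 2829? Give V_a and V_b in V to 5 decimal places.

[1.13961 V, 1.14001 V)

LSB = 3.3/2^13 = 402.83 µV.
V_a = V_low + 2829·LSB = 1.13961 V; V_b = V_low + 2830·LSB = 1.14001 V.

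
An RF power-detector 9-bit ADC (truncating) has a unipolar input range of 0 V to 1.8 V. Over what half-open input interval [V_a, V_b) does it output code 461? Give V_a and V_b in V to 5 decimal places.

[1.62070 V, 1.62422 V)

LSB = 1.8/2^9 = 3.516 mV.
V_a = V_low + 461·LSB = 1.6207 V; V_b = V_low + 462·LSB = 1.62422 V.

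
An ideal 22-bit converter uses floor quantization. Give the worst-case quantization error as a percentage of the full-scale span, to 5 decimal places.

Truncating → worst-case error = 1 LSB = V_FS/2^22, so 100/4194304 = 2.38419e-05 % of full scale.

0.00002 %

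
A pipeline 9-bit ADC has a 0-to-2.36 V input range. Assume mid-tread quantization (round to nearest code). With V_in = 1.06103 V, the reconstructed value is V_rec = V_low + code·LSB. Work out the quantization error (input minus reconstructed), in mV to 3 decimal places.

0.874 mV

LSB = 2.36/2^9 = 4.609 mV.
(1.06103 − 0)/0.00460937 = 230.1896; round gives code 230.
V_rec = 0 + 230·0.00460937 = 1.0601562 V.
Difference: 0.00087375 V → 0.874 mV.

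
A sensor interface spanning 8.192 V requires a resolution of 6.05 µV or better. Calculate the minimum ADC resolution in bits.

21 bits

Number of steps required ≥ 8.192 V / 6.05 µV = 1354049.59.
Need 2^N ≥ 1354049.59; 2^20 = 1048576, 2^21 = 2097152.
Minimum N = 21.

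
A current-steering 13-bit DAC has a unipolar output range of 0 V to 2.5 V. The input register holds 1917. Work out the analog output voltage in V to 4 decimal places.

LSB = 2.5 V / 2^13 = 305.18 µV.
V_out = 0 + 1917 × 0.000305176 V = 0.585022 V.

0.5850 V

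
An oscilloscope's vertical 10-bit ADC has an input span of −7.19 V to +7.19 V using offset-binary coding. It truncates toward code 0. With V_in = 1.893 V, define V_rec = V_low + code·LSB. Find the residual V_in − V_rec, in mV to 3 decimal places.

One LSB is 14.38 V / 1024 = 14.043 mV.
(1.893 − (−7.19))/0.014043 = 646.8006; ⌊·⌋ gives code 646.
V_rec = (−7.19) + 646·0.014043 = 1.8817578 V.
V_in − V_rec = 0.0112422 V = 11.242 mV.

11.242 mV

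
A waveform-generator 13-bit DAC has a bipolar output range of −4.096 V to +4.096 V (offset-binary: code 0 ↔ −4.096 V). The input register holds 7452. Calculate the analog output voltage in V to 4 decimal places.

LSB = 8.192 V / 2^13 = 1.000 mV.
V_out = (−4.096) + 7452 × 0.001 V = 3.356 V.

3.3560 V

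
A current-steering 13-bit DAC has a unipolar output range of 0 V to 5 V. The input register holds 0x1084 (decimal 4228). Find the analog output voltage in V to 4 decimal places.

LSB = 5 V / 2^13 = 0.610 mV.
Code 0x1084 = 4228 decimal.
V_out = 0 + 4228 × 0.000610352 V = 2.58057 V.

2.5806 V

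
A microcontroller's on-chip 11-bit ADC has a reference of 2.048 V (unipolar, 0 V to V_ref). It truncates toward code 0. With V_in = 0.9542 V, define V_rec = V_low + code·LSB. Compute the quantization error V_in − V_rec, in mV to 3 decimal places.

0.200 mV

One LSB is 2.048 V / 2048 = 1.000 mV.
(0.9542 − 0)/0.001 = 954.2000; ⌊·⌋ gives code 954.
V_rec = 0 + 954·0.001 = 0.954 V.
V_in − V_rec = 0.0002 V = 0.200 mV.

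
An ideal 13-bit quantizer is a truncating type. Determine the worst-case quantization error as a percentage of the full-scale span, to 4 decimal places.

0.0122 %

Truncating → worst-case error = 1 LSB = V_FS/2^13, so 100/8192 = 0.012207 % of full scale.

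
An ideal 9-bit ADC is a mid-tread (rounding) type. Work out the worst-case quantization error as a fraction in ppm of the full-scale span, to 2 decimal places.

976.56 ppm

Rounding → worst-case error = ½ LSB = V_FS/2^10, so 1e+06/1024 = 976.562 ppm of full scale.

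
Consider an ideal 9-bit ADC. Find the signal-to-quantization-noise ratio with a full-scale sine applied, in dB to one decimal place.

55.9 dB

SNR ≈ 6.02·N + 1.76 dB = 6.02·9 + 1.76 = 55.94 dB.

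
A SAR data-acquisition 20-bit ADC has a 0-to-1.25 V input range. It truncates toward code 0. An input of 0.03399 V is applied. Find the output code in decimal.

With 1048576 levels over 1.25 V, one step is 1.19 µV.
(0.03399 − 0) / 1.19209e-06 = 28512.879 LSBs.
Floor → code 28512.

code 28512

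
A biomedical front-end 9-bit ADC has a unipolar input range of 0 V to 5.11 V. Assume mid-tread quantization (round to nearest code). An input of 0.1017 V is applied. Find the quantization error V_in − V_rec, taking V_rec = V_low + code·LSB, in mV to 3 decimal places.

1.895 mV

One LSB is 5.11 V / 512 = 9.980 mV.
(0.1017 − 0)/0.00998047 = 10.1899; round gives code 10.
V_rec = 0 + 10·0.00998047 = 0.099804688 V.
Error = 0.1017 − 0.099804688 = 0.00189531 V = 1.895 mV.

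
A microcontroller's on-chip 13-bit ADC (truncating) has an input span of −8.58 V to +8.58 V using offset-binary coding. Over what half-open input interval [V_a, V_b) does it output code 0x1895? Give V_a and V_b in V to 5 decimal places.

[4.60211 V, 4.60421 V)

LSB = 17.16/2^13 = 2.095 mV.
Code 0x1895 = 6293 decimal.
V_a = V_low + 6293·LSB = 4.60211 V; V_b = V_low + 6294·LSB = 4.60421 V.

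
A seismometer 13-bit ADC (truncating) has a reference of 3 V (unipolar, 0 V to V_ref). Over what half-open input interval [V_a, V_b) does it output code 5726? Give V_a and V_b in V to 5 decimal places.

[2.09692 V, 2.09729 V)

LSB = 3/2^13 = 366.21 µV.
V_a = V_low + 5726·LSB = 2.09692 V; V_b = V_low + 5727·LSB = 2.09729 V.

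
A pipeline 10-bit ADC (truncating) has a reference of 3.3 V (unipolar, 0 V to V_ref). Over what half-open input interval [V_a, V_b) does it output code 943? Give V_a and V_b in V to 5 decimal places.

LSB = 3.3/2^10 = 3.223 mV.
V_a = V_low + 943·LSB = 3.03896 V; V_b = V_low + 944·LSB = 3.04219 V.

[3.03896 V, 3.04219 V)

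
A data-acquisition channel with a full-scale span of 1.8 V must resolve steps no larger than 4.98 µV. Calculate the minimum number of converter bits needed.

Number of steps required ≥ 1.8 V / 4.98 µV = 361445.78.
Need 2^N ≥ 361445.78; 2^18 = 262144, 2^19 = 524288.
Minimum N = 19.

19 bits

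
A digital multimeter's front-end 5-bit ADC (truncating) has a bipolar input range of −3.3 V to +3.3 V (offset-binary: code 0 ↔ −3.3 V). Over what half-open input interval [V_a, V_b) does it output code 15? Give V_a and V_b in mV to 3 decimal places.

[-206.250 mV, 0.000 mV)

LSB = 6.6/2^5 = 206.250 mV.
V_a = V_low + 15·LSB = -0.20625 V; V_b = V_low + 16·LSB = 0 V.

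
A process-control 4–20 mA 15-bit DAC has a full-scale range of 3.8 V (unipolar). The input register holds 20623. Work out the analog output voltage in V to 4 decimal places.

LSB = 3.8 V / 2^15 = 115.97 µV.
V_out = 0 + 20623 × 0.000115967 V = 2.39158 V.

2.3916 V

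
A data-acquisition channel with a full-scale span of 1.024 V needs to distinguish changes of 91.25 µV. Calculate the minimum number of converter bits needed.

14 bits

Number of steps required ≥ 1.024 V / 91.25 µV = 11221.92.
Need 2^N ≥ 11221.92; 2^13 = 8192, 2^14 = 16384.
Minimum N = 14.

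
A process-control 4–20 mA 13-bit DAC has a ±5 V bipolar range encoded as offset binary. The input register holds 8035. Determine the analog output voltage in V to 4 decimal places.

4.8083 V

LSB = 10 V / 2^13 = 1.221 mV.
V_out = (−5) + 8035 × 0.0012207 V = 4.80835 V.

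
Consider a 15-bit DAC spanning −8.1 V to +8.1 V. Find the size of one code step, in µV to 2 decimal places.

494.38 µV

Full-scale span = 16.2 V.
LSB = 16.2 / 2^15 = 16.2 / 32768 = 0.000494385 V = 494.38 µV.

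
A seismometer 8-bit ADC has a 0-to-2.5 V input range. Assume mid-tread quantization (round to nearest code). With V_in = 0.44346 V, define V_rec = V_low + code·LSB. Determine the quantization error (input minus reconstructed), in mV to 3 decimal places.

4.007 mV

LSB = 2.5/2^8 = 9.766 mV.
(V_in − V_low)/LSB = (0.44346 − 0)/0.00976562 = 45.4103 → code 45 (round).
Code 45 maps back to 0 + 45×0.00976562 V = 0.43945312 V.
Difference: 0.00400688 V → 4.007 mV.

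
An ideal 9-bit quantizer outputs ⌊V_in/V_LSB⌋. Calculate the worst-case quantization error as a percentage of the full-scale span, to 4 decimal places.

0.1953 %

Truncating → worst-case error = 1 LSB = V_FS/2^9, so 100/512 = 0.195312 % of full scale.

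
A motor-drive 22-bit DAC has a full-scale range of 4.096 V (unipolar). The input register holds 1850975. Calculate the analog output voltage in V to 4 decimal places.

1.8076 V

LSB = 4.096 V / 2^22 = 0.98 µV.
V_out = 0 + 1850975 × 9.76563e-07 V = 1.80759 V.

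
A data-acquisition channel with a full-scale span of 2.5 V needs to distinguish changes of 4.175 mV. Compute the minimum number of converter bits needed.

10 bits

Number of steps required ≥ 2.5 V / 4.175 mV = 598.80.
Need 2^N ≥ 598.80; 2^9 = 512, 2^10 = 1024.
Minimum N = 10.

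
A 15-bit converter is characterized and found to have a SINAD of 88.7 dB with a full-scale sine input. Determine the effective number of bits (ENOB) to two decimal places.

ENOB = (SINAD − 1.76) / 6.02 = (88.7 − 1.76)/6.02 = 14.442.

14.44 bits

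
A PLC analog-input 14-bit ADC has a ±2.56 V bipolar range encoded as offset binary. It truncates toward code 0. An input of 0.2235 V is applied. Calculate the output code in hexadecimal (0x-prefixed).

code 0x22CB (decimal 8907)

Full-scale span = 5.12 V; LSB = 5.12/2^14 = 312.50 µV.
(V_in − V_low)/LSB = (0.2235 − (−2.56)) / 0.0003125 = 8907.200.
Floor → code 8907.
In hexadecimal (0x-prefixed): 0x22CB.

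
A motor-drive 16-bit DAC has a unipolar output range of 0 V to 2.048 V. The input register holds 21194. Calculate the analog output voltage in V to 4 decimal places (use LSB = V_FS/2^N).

0.6623 V

LSB = 2.048 V / 2^16 = 31.25 µV.
V_out = 0 + 21194 × 3.125e-05 V = 0.662312 V.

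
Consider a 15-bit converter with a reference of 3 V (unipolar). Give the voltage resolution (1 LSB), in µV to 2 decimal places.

Full-scale span = 3 V.
LSB = 3 / 2^15 = 3 / 32768 = 9.15527e-05 V = 91.55 µV.

91.55 µV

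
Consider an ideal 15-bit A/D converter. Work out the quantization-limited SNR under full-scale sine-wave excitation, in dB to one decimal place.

SNR ≈ 6.02·N + 1.76 dB = 6.02·15 + 1.76 = 92.06 dB.

92.1 dB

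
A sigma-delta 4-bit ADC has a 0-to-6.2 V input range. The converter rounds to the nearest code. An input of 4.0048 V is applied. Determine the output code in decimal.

code 10

Full-scale span = 6.2 V; LSB = 6.2/2^4 = 387.500 mV.
(4.0048 − 0) / 0.3875 = 10.335 LSBs.
So the output code is 10.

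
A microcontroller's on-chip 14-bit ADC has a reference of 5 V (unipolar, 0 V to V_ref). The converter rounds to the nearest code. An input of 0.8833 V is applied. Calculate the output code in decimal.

code 2894

LSB = 5 V / 16384 = 305.18 µV.
(V_in − V_low)/LSB = (0.8833 − 0) / 0.000305176 = 2894.397.
round(2894.397) = 2894.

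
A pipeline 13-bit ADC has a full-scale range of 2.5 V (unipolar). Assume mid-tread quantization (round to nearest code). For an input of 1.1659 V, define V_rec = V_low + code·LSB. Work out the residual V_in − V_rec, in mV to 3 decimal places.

0.129 mV

One LSB is 2.5 V / 8192 = 305.18 µV.
(1.1659 − 0)/0.000305176 = 3820.4211; round gives code 3820.
Reconstructed: 1.1657715 V.
Difference: 0.000128516 V → 0.129 mV.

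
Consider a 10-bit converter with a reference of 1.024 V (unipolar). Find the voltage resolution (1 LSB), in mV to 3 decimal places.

Full-scale span = 1.024 V.
LSB = 1.024 / 2^10 = 1.024 / 1024 = 0.001 V = 1.000 mV.

1.000 mV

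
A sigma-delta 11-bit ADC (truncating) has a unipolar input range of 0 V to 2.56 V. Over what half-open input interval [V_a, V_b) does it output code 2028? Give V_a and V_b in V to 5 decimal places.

[2.53500 V, 2.53625 V)

LSB = 2.56/2^11 = 1.250 mV.
V_a = V_low + 2028·LSB = 2.535 V; V_b = V_low + 2029·LSB = 2.53625 V.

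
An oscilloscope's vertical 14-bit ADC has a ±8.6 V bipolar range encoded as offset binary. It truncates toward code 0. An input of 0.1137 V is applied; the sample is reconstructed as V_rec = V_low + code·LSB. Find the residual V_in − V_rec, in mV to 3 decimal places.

0.321 mV

One LSB is 17.2 V / 16384 = 1.050 mV.
(V_in − V_low)/LSB = (0.1137 − (−8.6))/0.0010498 = 8300.3059 → code 8300 (floor).
V_rec = (−8.6) + 8300·0.0010498 = 0.11337891 V.
Difference: 0.000321094 V → 0.321 mV.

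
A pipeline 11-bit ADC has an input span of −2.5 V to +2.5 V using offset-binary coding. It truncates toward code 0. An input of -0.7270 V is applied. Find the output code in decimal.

code 726

Full-scale span = 5 V; LSB = 5/2^11 = 2.441 mV.
Input sits at 726.221 steps above V_low.
So the output code is 726.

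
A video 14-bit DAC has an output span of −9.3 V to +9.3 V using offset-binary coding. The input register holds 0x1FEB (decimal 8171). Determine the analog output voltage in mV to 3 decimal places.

-23.840 mV

LSB = 18.6 V / 2^14 = 1.135 mV.
Code 0x1FEB = 8171 decimal.
V_out = (−9.3) + 8171 × 0.00113525 V = -0.0238403 V.
= -23.840 mV.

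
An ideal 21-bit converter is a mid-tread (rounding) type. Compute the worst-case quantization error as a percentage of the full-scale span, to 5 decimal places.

0.00002 %

Rounding → worst-case error = ½ LSB = V_FS/2^22, so 100/4194304 = 2.38419e-05 % of full scale.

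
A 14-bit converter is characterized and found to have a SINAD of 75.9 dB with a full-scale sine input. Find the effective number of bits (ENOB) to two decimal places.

ENOB = (SINAD − 1.76) / 6.02 = (75.9 − 1.76)/6.02 = 12.316.

12.32 bits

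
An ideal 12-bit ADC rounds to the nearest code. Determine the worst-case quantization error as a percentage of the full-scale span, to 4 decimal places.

0.0122 %

Rounding → worst-case error = ½ LSB = V_FS/2^13, so 100/8192 = 0.012207 % of full scale.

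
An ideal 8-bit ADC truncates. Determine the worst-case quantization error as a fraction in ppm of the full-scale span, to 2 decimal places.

Truncating → worst-case error = 1 LSB = V_FS/2^8, so 1e+06/256 = 3906.25 ppm of full scale.

3906.25 ppm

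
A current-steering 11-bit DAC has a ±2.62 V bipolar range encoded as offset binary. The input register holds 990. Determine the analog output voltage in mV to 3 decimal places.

LSB = 5.24 V / 2^11 = 2.559 mV.
V_out = (−2.62) + 990 × 0.00255859 V = -0.0869922 V.
= -86.992 mV.

-86.992 mV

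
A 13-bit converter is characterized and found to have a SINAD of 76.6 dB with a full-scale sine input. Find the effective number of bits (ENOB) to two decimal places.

12.43 bits

ENOB = (SINAD − 1.76) / 6.02 = (76.6 − 1.76)/6.02 = 12.432.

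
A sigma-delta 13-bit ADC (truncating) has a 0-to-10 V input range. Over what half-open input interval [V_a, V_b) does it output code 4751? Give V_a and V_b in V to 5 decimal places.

[5.79956 V, 5.80078 V)

LSB = 10/2^13 = 1.221 mV.
V_a = V_low + 4751·LSB = 5.79956 V; V_b = V_low + 4752·LSB = 5.80078 V.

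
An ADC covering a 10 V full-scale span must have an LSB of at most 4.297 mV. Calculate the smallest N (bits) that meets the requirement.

Number of steps required ≥ 10 V / 4.297 mV = 2327.21.
Need 2^N ≥ 2327.21; 2^11 = 2048, 2^12 = 4096.
Minimum N = 12.

12 bits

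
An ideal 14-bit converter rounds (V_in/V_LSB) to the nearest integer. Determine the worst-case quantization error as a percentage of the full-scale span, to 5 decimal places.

0.00305 %

Rounding → worst-case error = ½ LSB = V_FS/2^15, so 100/32768 = 0.00305176 % of full scale.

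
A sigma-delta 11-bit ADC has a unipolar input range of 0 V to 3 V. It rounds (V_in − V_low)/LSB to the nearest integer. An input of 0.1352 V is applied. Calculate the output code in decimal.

Full-scale span = 3 V; LSB = 3/2^11 = 1.465 mV.
(0.1352 − 0) / 0.00146484 = 92.297 LSBs.
So the output code is 92.

code 92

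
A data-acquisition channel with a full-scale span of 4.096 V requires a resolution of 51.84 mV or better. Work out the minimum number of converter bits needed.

7 bits

Number of steps required ≥ 4.096 V / 51.84 mV = 79.01.
Need 2^N ≥ 79.01; 2^6 = 64, 2^7 = 128.
Minimum N = 7.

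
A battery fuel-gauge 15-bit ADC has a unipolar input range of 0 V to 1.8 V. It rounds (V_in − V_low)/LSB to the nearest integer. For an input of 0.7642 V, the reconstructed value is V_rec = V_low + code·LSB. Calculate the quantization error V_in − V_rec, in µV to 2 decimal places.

One LSB is 1.8 V / 32768 = 54.93 µV.
Scaled input = 13911.8364 LSBs, so code = 13912.
Reconstructed: 0.76420898 V.
Error = 0.7642 − 0.76420898 = -8.98437e-06 V = -8.98 µV.

-8.98 µV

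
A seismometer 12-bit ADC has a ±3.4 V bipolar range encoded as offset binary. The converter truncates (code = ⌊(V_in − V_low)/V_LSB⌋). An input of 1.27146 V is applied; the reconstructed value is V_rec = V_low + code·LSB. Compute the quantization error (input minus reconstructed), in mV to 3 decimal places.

1.440 mV

Step size: 6.8 V ÷ 2^12 = 1.660 mV.
Scaled input = 2813.8677 LSBs, so code = 2813.
Reconstructed: 1.2700195 V.
Difference: 0.00144047 V → 1.440 mV.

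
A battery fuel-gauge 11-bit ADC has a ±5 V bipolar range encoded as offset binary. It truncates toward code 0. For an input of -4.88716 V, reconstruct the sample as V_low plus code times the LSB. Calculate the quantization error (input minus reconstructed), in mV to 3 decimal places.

0.535 mV

One LSB is 10 V / 2048 = 4.883 mV.
(-4.88716 − (−5))/0.00488281 = 23.1096; ⌊·⌋ gives code 23.
Code 23 maps back to (−5) + 23×0.00488281 V = -4.8876953 V.
V_in − V_rec = 0.000535312 V = 0.535 mV.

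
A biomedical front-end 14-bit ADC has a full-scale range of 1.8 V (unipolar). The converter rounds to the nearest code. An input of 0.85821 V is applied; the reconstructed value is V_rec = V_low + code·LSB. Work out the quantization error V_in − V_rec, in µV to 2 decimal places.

Step size: 1.8 V ÷ 2^14 = 109.86 µV.
Scaled input = 7811.6181 LSBs, so code = 7812.
V_rec = 0 + 7812·0.000109863 = 0.85825195 V.
V_in − V_rec = -4.19531e-05 V = -41.95 µV.

-41.95 µV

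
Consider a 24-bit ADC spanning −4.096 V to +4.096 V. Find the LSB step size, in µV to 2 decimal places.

Full-scale span = 8.192 V.
LSB = 8.192 / 2^24 = 8.192 / 16777216 = 4.88281e-07 V = 0.49 µV.

0.49 µV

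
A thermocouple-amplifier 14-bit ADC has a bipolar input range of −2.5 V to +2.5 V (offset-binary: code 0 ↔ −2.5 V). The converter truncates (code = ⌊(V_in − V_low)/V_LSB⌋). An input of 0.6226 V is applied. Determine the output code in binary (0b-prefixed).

code 0b10011111111000 (decimal 10232)

Full-scale span = 5 V; LSB = 5/2^14 = 305.18 µV.
Input sits at 10232.136 steps above V_low.
⌊·⌋(10232.136) = 10232.
In binary (0b-prefixed): 0b10011111111000.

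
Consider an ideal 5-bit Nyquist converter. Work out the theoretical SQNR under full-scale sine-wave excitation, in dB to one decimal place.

31.9 dB

SNR ≈ 6.02·N + 1.76 dB = 6.02·5 + 1.76 = 31.86 dB.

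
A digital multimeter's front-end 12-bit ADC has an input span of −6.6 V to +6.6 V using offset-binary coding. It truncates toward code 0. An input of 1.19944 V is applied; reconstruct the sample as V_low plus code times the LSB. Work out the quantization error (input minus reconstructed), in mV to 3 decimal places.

One LSB is 13.2 V / 4096 = 3.223 mV.
(V_in − V_low)/LSB = (1.19944 − (−6.6))/0.00322266 = 2420.1899 → code 2420 (floor).
Code 2420 maps back to (−6.6) + 2420×0.00322266 V = 1.1988281 V.
V_in − V_rec = 0.000611875 V = 0.612 mV.

0.612 mV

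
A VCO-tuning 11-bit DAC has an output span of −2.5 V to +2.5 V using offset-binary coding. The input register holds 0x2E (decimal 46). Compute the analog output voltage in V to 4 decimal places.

-2.3877 V

LSB = 5 V / 2^11 = 2.441 mV.
Code 0x2E = 46 decimal.
V_out = (−2.5) + 46 × 0.00244141 V = -2.3877 V.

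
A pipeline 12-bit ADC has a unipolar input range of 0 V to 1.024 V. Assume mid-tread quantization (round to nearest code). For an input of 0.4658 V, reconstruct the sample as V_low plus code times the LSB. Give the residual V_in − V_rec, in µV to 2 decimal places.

50.00 µV

LSB = 1.024/2^12 = 250.00 µV.
Scaled input = 1863.2000 LSBs, so code = 1863.
V_rec = 0 + 1863·0.00025 = 0.46575 V.
Difference: 5e-05 V → 50.00 µV.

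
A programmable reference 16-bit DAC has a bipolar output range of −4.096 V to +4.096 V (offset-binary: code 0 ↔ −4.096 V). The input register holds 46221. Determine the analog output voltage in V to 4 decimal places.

LSB = 8.192 V / 2^16 = 125.00 µV.
V_out = (−4.096) + 46221 × 0.000125 V = 1.68162 V.

1.6816 V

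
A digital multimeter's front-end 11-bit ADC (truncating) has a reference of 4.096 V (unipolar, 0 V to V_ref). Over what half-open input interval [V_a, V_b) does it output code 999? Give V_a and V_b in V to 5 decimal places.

[1.99800 V, 2.00000 V)

LSB = 4.096/2^11 = 2.000 mV.
V_a = V_low + 999·LSB = 1.998 V; V_b = V_low + 1000·LSB = 2 V.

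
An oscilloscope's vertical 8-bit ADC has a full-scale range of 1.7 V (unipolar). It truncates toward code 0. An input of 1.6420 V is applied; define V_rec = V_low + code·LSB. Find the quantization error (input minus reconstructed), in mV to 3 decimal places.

LSB = 1.7/2^8 = 6.641 mV.
(1.6420 − 0)/0.00664062 = 247.2659; ⌊·⌋ gives code 247.
V_rec = 0 + 247·0.00664062 = 1.6402344 V.
V_in − V_rec = 0.00176563 V = 1.766 mV.

1.766 mV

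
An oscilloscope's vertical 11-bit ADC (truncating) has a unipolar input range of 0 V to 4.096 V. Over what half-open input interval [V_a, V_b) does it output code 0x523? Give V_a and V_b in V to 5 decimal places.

LSB = 4.096/2^11 = 2.000 mV.
Code 0x523 = 1315 decimal.
V_a = V_low + 1315·LSB = 2.63 V; V_b = V_low + 1316·LSB = 2.632 V.

[2.63000 V, 2.63200 V)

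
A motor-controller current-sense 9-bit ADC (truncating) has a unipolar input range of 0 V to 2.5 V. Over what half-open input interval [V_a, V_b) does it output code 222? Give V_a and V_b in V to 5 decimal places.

[1.08398 V, 1.08887 V)

LSB = 2.5/2^9 = 4.883 mV.
V_a = V_low + 222·LSB = 1.08398 V; V_b = V_low + 223·LSB = 1.08887 V.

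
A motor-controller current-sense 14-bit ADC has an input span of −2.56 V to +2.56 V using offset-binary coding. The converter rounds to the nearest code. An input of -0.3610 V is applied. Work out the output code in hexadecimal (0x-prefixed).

code 0x1B7D (decimal 7037)

With 16384 levels over 5.12 V, one step is 312.50 µV.
Input sits at 7036.800 steps above V_low.
Round → code 7037.
In hexadecimal (0x-prefixed): 0x1B7D.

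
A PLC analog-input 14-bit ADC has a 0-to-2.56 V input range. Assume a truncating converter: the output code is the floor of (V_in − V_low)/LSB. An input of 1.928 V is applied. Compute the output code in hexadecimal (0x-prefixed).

code 0x3033 (decimal 12339)

Full-scale span = 2.56 V; LSB = 2.56/2^14 = 156.25 µV.
(V_in − V_low)/LSB = (1.928 − 0) / 0.00015625 = 12339.200.
Floor → code 12339.
In hexadecimal (0x-prefixed): 0x3033.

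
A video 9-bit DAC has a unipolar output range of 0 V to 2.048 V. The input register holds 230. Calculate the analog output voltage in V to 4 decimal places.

LSB = 2.048 V / 2^9 = 4.000 mV.
V_out = 0 + 230 × 0.004 V = 0.92 V.

0.9200 V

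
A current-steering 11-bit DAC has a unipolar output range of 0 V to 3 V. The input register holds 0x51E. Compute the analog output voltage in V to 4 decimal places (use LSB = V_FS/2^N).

1.9189 V

LSB = 3 V / 2^11 = 1.465 mV.
Code 0x51E = 1310 decimal.
V_out = 0 + 1310 × 0.00146484 V = 1.91895 V.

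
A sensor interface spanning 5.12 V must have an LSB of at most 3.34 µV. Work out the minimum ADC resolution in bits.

Number of steps required ≥ 5.12 V / 3.34 µV = 1532934.13.
Need 2^N ≥ 1532934.13; 2^20 = 1048576, 2^21 = 2097152.
Minimum N = 21.

21 bits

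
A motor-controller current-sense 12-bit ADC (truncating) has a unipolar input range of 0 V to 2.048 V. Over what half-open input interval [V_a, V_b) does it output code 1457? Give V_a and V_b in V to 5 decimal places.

LSB = 2.048/2^12 = 0.500 mV.
V_a = V_low + 1457·LSB = 0.7285 V; V_b = V_low + 1458·LSB = 0.729 V.

[0.72850 V, 0.72900 V)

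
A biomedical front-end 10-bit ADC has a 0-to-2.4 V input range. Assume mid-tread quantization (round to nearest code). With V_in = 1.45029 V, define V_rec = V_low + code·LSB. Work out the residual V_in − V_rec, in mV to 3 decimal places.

Step size: 2.4 V ÷ 2^10 = 2.344 mV.
Scaled input = 618.7904 LSBs, so code = 619.
V_rec = 0 + 619·0.00234375 = 1.4507812 V.
Error = 1.45029 − 1.4507812 = -0.00049125 V = -0.491 mV.

-0.491 mV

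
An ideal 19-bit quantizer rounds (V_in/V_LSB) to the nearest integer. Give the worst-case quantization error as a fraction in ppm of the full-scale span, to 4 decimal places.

Rounding → worst-case error = ½ LSB = V_FS/2^20, so 1e+06/1048576 = 0.953674 ppm of full scale.

0.9537 ppm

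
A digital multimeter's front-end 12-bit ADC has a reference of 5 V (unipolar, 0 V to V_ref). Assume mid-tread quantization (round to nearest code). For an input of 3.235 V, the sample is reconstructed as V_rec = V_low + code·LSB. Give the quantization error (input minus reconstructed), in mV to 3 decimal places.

One LSB is 5 V / 4096 = 1.221 mV.
(3.235 − 0)/0.0012207 = 2650.1120; round gives code 2650.
Code 2650 maps back to 0 + 2650×0.0012207 V = 3.2348633 V.
V_in − V_rec = 0.000136719 V = 0.137 mV.

0.137 mV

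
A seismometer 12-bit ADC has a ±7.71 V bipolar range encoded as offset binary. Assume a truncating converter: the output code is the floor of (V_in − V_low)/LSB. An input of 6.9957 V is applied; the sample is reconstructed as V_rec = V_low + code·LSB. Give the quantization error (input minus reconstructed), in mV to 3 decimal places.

0.983 mV

Step size: 15.42 V ÷ 2^12 = 3.765 mV.
(6.9957 − (−7.71))/0.00376465 = 3906.2612; ⌊·⌋ gives code 3906.
V_rec = (−7.71) + 3906·0.00376465 = 6.9947168 V.
Difference: 0.000983203 V → 0.983 mV.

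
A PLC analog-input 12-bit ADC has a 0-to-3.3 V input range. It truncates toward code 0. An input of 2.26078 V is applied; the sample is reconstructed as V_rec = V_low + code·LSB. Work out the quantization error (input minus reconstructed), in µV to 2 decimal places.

One LSB is 3.3 V / 4096 = 0.806 mV.
Scaled input = 2806.1075 LSBs, so code = 2806.
Reconstructed: 2.2606934 V.
V_in − V_rec = 8.66406e-05 V = 86.64 µV.

86.64 µV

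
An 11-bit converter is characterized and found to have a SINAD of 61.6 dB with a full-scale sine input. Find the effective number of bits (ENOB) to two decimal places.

ENOB = (SINAD − 1.76) / 6.02 = (61.6 − 1.76)/6.02 = 9.940.

9.94 bits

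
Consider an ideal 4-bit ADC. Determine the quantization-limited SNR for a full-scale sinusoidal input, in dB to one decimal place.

25.8 dB

SNR ≈ 6.02·N + 1.76 dB = 6.02·4 + 1.76 = 25.84 dB.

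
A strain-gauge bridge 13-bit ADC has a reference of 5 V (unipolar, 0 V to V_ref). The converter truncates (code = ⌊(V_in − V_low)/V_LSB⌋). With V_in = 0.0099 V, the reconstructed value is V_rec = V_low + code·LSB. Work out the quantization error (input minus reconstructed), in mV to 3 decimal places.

One LSB is 5 V / 8192 = 0.610 mV.
(V_in − V_low)/LSB = (0.0099 − 0)/0.000610352 = 16.2202 → code 16 (floor).
Code 16 maps back to 0 + 16×0.000610352 V = 0.009765625 V.
V_in − V_rec = 0.000134375 V = 0.134 mV.

0.134 mV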